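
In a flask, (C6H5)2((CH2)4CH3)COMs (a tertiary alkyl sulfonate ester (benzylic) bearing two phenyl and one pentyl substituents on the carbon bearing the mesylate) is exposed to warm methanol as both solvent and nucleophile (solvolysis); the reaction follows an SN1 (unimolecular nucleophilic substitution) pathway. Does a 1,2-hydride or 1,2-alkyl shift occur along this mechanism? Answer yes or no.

The first-formed carbocation is tertiary.
No single 1,2-shift to an adjacent carbon would produce a more-substituted cation than the one already present, so no rearrangement occurs.

no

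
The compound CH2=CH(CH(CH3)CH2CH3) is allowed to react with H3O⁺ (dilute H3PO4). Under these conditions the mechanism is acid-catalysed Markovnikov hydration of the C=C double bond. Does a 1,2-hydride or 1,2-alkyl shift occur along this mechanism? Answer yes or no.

yes

The first-formed carbocation is secondary.
The adjacent sec-butyl carbon already bears 2 other carbon substituents and has a hydrogen to migrate; after a 1,2-hydride shift from that carbon the positive charge sits on a tertiary centre.
Tertiary is more stable than secondary, so the shift occurs.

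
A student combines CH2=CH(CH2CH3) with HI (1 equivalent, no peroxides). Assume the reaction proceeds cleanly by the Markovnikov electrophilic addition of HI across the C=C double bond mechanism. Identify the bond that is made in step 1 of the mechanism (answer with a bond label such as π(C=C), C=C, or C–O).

C–H

Step 1: The π electrons of the C=C bond attack a proton of HI; Markovnikov addition places the new C–H on the less-substituted alkene carbon, so the positive charge ends up on the more-substituted carbon — a secondary carbocation. The H–I bond breaks heterolytically, releasing I⁻.
The bond formed in this step is the C–H bond.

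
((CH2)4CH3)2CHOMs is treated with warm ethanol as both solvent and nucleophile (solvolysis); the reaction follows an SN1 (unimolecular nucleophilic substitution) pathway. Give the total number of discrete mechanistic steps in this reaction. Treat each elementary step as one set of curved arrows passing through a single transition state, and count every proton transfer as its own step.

3

Step 1: The C–O bond breaks with both electrons going to the mesylate; MsO⁻ leaves and a secondary carbocation remains.
(No 1,2-shift: no single shift to an adjacent carbon would give a more stable cation.)
Step 2: CH3CH2OH donates an oxygen lone pair into the empty p orbital of the cation, giving a protonated ether (an oxonium ion).
Step 3: A second solvent molecule removes the proton on oxygen, giving the neutral ether product.
Total: 3 elementary steps.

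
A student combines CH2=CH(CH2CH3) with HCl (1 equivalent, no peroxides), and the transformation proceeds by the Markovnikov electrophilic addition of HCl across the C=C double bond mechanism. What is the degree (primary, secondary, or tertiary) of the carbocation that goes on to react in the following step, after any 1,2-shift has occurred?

Step 1: The π electrons of the C=C bond attack a proton of HCl; Markovnikov addition places the new C–H on the less-substituted alkene carbon, so the positive charge ends up on the more-substituted carbon — a secondary carbocation. The H–Cl bond breaks heterolytically, releasing Cl⁻.
No single 1,2-shift to an adjacent carbon would give a more-substituted cation, so no rearrangement occurs.

secondary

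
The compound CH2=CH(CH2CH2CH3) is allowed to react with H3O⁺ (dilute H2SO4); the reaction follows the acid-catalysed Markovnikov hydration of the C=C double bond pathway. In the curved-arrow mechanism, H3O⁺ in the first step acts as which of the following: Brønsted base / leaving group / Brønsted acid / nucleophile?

Step 1: Protonation of the alkene by H3O⁺: the π bond acts as the nucleophile and picks up H⁺, giving the more stable (Markovnikov) secondary carbocation. H2O is released.
H3O⁺ in the first step donates a proton in a proton-transfer step — a Brønsted acid.

Brønsted acid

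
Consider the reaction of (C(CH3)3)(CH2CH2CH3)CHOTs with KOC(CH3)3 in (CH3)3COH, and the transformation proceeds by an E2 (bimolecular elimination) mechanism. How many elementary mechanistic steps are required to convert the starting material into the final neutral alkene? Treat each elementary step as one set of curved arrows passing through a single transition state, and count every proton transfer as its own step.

Step 1: In one step, (CH3)3CO⁻ pulls off a β-proton, the C–O bond cleaves, and a C=C double bond forms between the α- and β-carbons (E2, anti elimination).
Total: 1 elementary step.

1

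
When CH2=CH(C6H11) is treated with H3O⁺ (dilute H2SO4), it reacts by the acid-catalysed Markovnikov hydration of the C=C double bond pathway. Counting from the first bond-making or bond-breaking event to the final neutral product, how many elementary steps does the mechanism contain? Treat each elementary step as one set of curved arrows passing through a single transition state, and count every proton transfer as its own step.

Step 1: Electrophilic addition begins with the π(C=C) electrons forming a bond to the proton of H3O⁺. Following Markovnikov's rule, the resulting cation is secondary. H2O is released.
Step 2: A hydride (H with its bonding pair) migrates from the adjacent cyclohexyl carbon to the cationic centre — a 1,2-hydride shift — upgrading the secondary cation to a tertiary one.
Step 3: Water acts as the nucleophile: an oxygen lone pair bonds to the cationic carbon, giving an oxonium-ion intermediate.
Step 4: Deprotonation of the oxonium ion by a water molecule delivers the neutral alcohol and regenerates the acid catalyst.
Total: 4 elementary steps.

4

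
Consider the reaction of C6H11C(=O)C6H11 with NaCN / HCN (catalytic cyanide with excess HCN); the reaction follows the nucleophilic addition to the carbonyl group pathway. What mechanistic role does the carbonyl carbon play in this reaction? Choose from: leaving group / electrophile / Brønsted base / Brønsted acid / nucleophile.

Step 1: A lone pair / filled orbital on CN⁻ attacks the electrophilic carbonyl carbon; the π(C=O) electrons shift onto oxygen, producing a tetrahedral alkoxide intermediate.
The carbonyl carbon accepts an electron pair into an empty or π* orbital — it is the electrophile.

electrophile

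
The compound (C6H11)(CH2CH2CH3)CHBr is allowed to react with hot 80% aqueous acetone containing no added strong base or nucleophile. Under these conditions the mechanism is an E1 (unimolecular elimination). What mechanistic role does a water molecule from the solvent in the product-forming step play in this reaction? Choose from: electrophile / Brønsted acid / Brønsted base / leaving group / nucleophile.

Step 3: Loss of a β-proton to a water molecule of the solvent: the C–H bonding pair collapses toward the cationic carbon to form the C=C π bond, yielding the alkene.
A water molecule from the solvent in the product-forming step accepts a proton in a proton-transfer step — a Brønsted base.

Brønsted base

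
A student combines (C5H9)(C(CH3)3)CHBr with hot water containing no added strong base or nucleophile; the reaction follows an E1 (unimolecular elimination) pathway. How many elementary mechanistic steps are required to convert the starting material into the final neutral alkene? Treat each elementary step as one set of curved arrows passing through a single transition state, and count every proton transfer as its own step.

3

Step 1: Ionisation: the C–Br σ-bond cleaves heterolytically; both bonding electrons depart with Br⁻, leaving a secondary carbocation at the α-carbon.
Step 2: Carbocation rearrangement: a 1,2-hydride shift from the adjacent cyclopentyl carbon converts the initially-formed secondary cation into the more stable tertiary cation.
Step 3: A weak base (a water molecule from the solvent) removes a proton from a carbon adjacent to the cationic centre; the electrons of that C–H bond become the new π(C=C) bond, giving the alkene.
Total: 3 elementary steps.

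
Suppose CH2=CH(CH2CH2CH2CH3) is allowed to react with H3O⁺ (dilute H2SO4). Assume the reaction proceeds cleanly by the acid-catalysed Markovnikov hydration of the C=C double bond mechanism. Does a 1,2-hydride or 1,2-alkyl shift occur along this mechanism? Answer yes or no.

The first-formed carbocation is secondary.
No single 1,2-shift to an adjacent carbon would produce a more-substituted cation than the one already present, so no rearrangement occurs.

no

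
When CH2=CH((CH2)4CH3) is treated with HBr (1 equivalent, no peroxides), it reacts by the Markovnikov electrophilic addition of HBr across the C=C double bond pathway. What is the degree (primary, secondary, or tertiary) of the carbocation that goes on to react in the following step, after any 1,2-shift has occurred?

secondary

Step 1: Electrophilic addition begins with the π(C=C) electrons forming a bond to the proton of HBr. Following Markovnikov's rule, the resulting cation is secondary. The H–Br bond breaks heterolytically, releasing Br⁻.
No single 1,2-shift to an adjacent carbon would give a more-substituted cation, so no rearrangement occurs.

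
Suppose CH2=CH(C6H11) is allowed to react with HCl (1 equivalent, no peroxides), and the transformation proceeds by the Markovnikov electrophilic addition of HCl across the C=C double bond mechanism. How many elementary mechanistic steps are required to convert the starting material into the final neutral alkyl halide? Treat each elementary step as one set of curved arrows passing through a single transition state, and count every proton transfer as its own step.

Step 1: Electrophilic addition begins with the π(C=C) electrons forming a bond to the proton of HCl. Following Markovnikov's rule, the resulting cation is secondary. The H–Cl bond breaks heterolytically, releasing Cl⁻.
Step 2: A hydride (H with its bonding pair) migrates from the adjacent cyclohexyl carbon to the cationic centre — a 1,2-hydride shift — upgrading the secondary cation to a tertiary one.
Step 3: Nucleophilic attack by Cl⁻ on the carbocation completes the addition, giving R–Cl.
Total: 3 elementary steps.

3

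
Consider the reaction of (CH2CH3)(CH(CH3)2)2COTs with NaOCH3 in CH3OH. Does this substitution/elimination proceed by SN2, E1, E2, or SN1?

Conditions: a strong base with a tertiary substrate bearing a β-hydrogen.
These conditions are the textbook signature of the E2 pathway.
A strong (often hindered) base removes a β-H in concert with loss of the leaving group — bimolecular elimination.

E2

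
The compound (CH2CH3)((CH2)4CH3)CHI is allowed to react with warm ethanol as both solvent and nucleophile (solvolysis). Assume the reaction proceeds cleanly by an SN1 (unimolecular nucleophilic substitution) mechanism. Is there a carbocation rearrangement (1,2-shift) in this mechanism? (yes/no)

no

The first-formed carbocation is secondary.
No single 1,2-shift to an adjacent carbon would produce a more-substituted cation than the one already present, so no rearrangement occurs.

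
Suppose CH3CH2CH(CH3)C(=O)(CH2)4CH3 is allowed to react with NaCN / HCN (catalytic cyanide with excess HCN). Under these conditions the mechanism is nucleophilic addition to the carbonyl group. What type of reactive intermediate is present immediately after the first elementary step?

Step 1: CN⁻ attacks the sp² carbonyl carbon; the C=O π bond breaks and the electrons end up as a lone pair on the alkoxide oxygen of the tetrahedral intermediate.
After step 1 the species present is a tetrahedral alkoxide intermediate.

tetrahedral alkoxide intermediate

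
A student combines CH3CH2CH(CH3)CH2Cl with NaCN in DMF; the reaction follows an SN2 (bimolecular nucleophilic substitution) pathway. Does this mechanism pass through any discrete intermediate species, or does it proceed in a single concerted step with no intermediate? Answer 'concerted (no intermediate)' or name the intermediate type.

concerted (no intermediate)

Backside attack by CN⁻ on the carbon bearing the chloride: the new C–C bond forms as the C–Cl bond breaks, with Walden inversion at carbon.
All bond changes occur in one transition state; no discrete intermediate is formed.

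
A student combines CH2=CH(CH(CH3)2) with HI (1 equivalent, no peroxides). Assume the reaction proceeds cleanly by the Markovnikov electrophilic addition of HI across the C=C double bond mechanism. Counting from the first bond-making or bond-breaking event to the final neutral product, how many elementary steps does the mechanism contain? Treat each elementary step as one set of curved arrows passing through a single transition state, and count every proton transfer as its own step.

Step 1: The π electrons of the C=C bond attack a proton of HI; Markovnikov addition places the new C–H on the less-substituted alkene carbon, so the positive charge ends up on the more-substituted carbon — a secondary carbocation. The H–I bond breaks heterolytically, releasing I⁻.
Step 2: Carbocation rearrangement: a 1,2-hydride shift from the adjacent isopropyl carbon converts the initially-formed secondary cation into the more stable tertiary cation.
Step 3: The I⁻ anion donates a lone pair to the carbocation, forming the new C–I σ-bond and giving the neutral alkyl halide.
Total: 3 elementary steps.

3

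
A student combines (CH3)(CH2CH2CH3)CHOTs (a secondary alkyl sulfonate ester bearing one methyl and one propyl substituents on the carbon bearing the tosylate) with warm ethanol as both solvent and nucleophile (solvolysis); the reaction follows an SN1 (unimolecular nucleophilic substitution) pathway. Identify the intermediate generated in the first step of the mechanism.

secondary carbocation

Step 1: Rate-determining heterolysis of the C–O bond gives TsO⁻ and a secondary carbocation.
After step 1 the species present is a secondary carbocation.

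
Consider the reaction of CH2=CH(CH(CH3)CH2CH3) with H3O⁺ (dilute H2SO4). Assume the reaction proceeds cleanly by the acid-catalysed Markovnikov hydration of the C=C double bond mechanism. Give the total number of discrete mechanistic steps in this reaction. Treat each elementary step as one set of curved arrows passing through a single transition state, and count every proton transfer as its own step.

4

Step 1: Electrophilic addition begins with the π(C=C) electrons forming a bond to the proton of H3O⁺. Following Markovnikov's rule, the resulting cation is secondary. H2O is released.
Step 2: A hydride (H with its bonding pair) migrates from the adjacent sec-butyl carbon to the cationic centre — a 1,2-hydride shift — upgrading the secondary cation to a tertiary one.
Step 3: Nucleophilic capture of the cation by H2O produces the protonated alcohol (an oxonium ion).
Step 4: Deprotonation of the oxonium ion by a water molecule delivers the neutral alcohol and regenerates the acid catalyst.
Total: 4 elementary steps.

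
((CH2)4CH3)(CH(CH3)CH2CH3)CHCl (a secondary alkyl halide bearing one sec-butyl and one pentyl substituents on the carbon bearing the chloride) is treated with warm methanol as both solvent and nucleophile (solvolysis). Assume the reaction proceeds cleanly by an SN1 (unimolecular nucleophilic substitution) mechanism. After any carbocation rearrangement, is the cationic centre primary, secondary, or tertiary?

Step 1: Unassisted departure of Cl⁻ (taking the C–Cl bonding pair) generates a secondary carbocation.
Step 2: A 1,2-hydride shift from the adjacent sec-butyl carbon moves the positive charge from the secondary centre to an adjacent carbon, generating a more stable tertiary carbocation.
The cation rearranges from secondary to tertiary via a 1,2-hydride shift from the adjacent sec-butyl carbon; the tertiary cation is what reacts next.

tertiary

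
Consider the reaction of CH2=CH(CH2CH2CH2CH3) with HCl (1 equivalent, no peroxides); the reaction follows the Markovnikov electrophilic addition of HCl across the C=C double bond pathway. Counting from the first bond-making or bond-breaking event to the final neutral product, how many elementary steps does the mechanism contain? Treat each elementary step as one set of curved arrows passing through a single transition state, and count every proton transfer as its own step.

2

Step 1: The π electrons of the C=C bond attack a proton of HCl; Markovnikov addition places the new C–H on the less-substituted alkene carbon, so the positive charge ends up on the more-substituted carbon — a secondary carbocation. The H–Cl bond breaks heterolytically, releasing Cl⁻.
(No 1,2-shift: no single shift to an adjacent carbon would give a more stable cation.)
Step 2: The Cl⁻ anion donates a lone pair to the carbocation, forming the new C–Cl σ-bond and giving the neutral alkyl halide.
Total: 2 elementary steps.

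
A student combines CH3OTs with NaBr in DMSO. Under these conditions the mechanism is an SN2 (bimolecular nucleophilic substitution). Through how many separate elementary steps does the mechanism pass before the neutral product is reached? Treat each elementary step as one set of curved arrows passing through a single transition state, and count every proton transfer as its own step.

Step 1: The bromide nucleophile donates a lone pair from Br to the α-carbon in a backside attack; simultaneously the C–O σ-bond breaks and both of its electrons leave with TsO⁻. One concerted step with inversion of configuration.
Total: 1 elementary step.

1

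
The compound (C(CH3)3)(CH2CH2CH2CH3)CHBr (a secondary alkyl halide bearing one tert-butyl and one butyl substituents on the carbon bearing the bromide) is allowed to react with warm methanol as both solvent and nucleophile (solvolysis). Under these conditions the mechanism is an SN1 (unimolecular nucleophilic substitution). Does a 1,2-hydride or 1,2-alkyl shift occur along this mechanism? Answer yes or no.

yes

The first-formed carbocation is secondary.
The adjacent tert-butyl carbon has no hydrogen but bears methyl groups; migration of one methyl with its bonding pair (a 1,2-methyl shift) places the charge on a tertiary centre.
Tertiary is more stable than secondary, so the shift occurs.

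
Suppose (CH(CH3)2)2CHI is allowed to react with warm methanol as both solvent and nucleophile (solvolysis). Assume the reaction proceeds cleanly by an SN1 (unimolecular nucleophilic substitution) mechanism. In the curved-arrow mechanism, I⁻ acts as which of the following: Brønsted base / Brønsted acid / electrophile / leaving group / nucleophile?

leaving group

Step 1: Rate-determining heterolysis of the C–I bond gives I⁻ and a secondary carbocation.
I⁻ departs with both electrons of the breaking σ-bond — that is the definition of a leaving group.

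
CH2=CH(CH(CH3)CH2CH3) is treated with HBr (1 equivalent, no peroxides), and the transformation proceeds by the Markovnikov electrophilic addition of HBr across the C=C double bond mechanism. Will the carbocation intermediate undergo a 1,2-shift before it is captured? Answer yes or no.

The first-formed carbocation is secondary.
The adjacent sec-butyl carbon already bears 2 other carbon substituents and has a hydrogen to migrate; after a 1,2-hydride shift from that carbon the positive charge sits on a tertiary centre.
Tertiary is more stable than secondary, so the shift occurs.

yes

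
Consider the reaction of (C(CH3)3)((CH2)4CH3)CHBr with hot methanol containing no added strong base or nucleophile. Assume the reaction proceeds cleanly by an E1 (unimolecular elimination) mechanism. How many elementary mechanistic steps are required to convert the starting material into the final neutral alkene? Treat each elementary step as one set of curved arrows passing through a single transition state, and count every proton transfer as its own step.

Step 1: Rate-determining heterolysis of the C–Br bond gives Br⁻ and a secondary carbocation.
Step 2: Carbocation rearrangement: a 1,2-methyl shift from the adjacent tert-butyl carbon converts the initially-formed secondary cation into the more stable tertiary cation.
Step 3: Loss of a β-proton to a methanol molecule of the solvent: the C–H bonding pair collapses toward the cationic carbon to form the C=C π bond, yielding the alkene.
Total: 3 elementary steps.

3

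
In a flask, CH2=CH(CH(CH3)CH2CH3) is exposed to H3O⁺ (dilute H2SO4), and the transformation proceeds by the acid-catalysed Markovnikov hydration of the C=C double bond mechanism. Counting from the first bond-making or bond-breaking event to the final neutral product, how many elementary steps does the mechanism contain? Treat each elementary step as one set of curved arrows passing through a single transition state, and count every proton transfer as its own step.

Step 1: Protonation of the alkene by H3O⁺: the π bond acts as the nucleophile and picks up H⁺, giving the more stable (Markovnikov) secondary carbocation. H2O is released.
Step 2: A hydride (H with its bonding pair) migrates from the adjacent sec-butyl carbon to the cationic centre — a 1,2-hydride shift — upgrading the secondary cation to a tertiary one.
Step 3: A lone pair on the oxygen of H2O attacks the carbocation, forming a C–O bond and an oxonium ion (a protonated alcohol).
Step 4: Proton transfer from the O–H of the oxonium ion to H2O completes the catalytic cycle and yields the alcohol.
Total: 4 elementary steps.

4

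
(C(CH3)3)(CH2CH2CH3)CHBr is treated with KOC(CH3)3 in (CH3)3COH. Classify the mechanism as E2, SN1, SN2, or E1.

E2

Conditions: a strong/bulky base with a secondary substrate bearing a β-hydrogen.
These conditions are the textbook signature of the E2 pathway.
A strong (often hindered) base removes a β-H in concert with loss of the leaving group — bimolecular elimination.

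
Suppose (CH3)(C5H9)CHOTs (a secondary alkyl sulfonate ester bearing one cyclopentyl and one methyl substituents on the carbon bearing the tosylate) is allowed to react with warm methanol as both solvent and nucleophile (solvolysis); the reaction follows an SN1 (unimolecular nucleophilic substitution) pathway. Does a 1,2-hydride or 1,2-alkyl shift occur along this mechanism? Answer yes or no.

The first-formed carbocation is secondary.
The adjacent cyclopentyl carbon already bears 2 other carbon substituents and has a hydrogen to migrate; after a 1,2-hydride shift from that carbon the positive charge sits on a tertiary centre.
Tertiary is more stable than secondary, so the shift occurs.

yes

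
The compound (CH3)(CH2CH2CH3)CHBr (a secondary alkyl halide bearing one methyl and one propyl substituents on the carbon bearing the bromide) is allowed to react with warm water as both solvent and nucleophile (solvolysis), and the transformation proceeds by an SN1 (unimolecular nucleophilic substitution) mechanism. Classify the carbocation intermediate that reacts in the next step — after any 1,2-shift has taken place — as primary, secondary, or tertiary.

secondary

Step 1: The C–Br bond breaks with both electrons going to the bromide; Br⁻ leaves and a secondary carbocation remains.
No single 1,2-shift to an adjacent carbon would give a more-substituted cation, so no rearrangement occurs.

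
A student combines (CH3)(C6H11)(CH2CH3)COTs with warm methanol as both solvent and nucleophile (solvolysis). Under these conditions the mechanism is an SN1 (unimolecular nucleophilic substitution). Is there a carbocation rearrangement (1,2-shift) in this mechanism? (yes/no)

no

The first-formed carbocation is tertiary.
No single 1,2-shift to an adjacent carbon would produce a more-substituted cation than the one already present, so no rearrangement occurs.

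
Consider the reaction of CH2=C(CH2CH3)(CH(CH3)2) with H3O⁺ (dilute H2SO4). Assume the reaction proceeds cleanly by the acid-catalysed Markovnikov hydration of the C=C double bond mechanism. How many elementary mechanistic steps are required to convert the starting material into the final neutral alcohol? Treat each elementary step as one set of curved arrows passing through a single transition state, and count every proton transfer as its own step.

Step 1: Electrophilic addition begins with the π(C=C) electrons forming a bond to the proton of H3O⁺. Following Markovnikov's rule, the resulting cation is tertiary. H2O is released.
(No 1,2-shift: no single shift to an adjacent carbon would give a more stable cation.)
Step 2: Nucleophilic capture of the cation by H2O produces the protonated alcohol (an oxonium ion).
Step 3: H2O removes a proton from the oxonium oxygen, regenerating H3O⁺ and giving the neutral alcohol.
Total: 3 elementary steps.

3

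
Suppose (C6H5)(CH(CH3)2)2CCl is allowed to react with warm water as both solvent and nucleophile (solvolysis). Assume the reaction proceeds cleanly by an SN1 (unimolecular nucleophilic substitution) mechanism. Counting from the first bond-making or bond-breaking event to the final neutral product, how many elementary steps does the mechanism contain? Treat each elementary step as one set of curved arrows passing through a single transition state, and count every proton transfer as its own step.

Step 1: The C–Cl bond breaks with both electrons going to the chloride; Cl⁻ leaves and a tertiary carbocation remains.
(No 1,2-shift: no single shift to an adjacent carbon would give a more stable cation.)
Step 2: Nucleophilic capture: the oxygen of H2O bonds to the cationic carbon, producing an oxonium-ion intermediate.
Step 3: Deprotonation of the oxonium oxygen by solvent water yields the neutral alcohol.
Total: 3 elementary steps.

3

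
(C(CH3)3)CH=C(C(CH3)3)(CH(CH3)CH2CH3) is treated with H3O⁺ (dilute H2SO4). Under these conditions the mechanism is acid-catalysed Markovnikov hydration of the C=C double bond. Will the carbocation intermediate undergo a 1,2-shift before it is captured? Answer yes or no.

no

The first-formed carbocation is tertiary.
No single 1,2-shift to an adjacent carbon would produce a more-substituted cation than the one already present, so no rearrangement occurs.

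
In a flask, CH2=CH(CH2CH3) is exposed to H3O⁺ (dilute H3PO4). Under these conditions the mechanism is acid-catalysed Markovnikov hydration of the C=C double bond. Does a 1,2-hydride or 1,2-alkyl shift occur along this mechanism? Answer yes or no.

no

The first-formed carbocation is secondary.
No single 1,2-shift to an adjacent carbon would produce a more-substituted cation than the one already present, so no rearrangement occurs.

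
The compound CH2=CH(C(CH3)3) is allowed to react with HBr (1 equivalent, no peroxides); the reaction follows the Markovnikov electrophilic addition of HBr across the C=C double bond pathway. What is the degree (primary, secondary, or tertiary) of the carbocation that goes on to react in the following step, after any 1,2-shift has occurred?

Step 1: The π electrons of the C=C bond attack a proton of HBr; Markovnikov addition places the new C–H on the less-substituted alkene carbon, so the positive charge ends up on the more-substituted carbon — a secondary carbocation. The H–Br bond breaks heterolytically, releasing Br⁻.
Step 2: A 1,2-methyl shift from the adjacent tert-butyl carbon moves the positive charge from the secondary centre to an adjacent carbon, generating a more stable tertiary carbocation.
The cation rearranges from secondary to tertiary via a 1,2-methyl shift from the adjacent tert-butyl carbon; the tertiary cation is what reacts next.

tertiary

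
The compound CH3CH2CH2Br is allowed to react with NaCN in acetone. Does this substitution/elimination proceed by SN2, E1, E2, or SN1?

SN2

Conditions: a primary substrate with a strong nucleophile in the polar aprotic solvent acetone.
These conditions are the textbook signature of the SN2 pathway.
An unhindered substrate with a strong nucleophile in a polar aprotic solvent favours one-step backside displacement.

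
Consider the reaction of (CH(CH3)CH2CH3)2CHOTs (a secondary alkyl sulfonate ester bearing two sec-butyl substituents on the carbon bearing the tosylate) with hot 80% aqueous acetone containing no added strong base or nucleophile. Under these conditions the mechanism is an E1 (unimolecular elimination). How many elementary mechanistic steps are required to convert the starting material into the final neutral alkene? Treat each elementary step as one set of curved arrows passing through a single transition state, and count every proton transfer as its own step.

Step 1: Rate-determining heterolysis of the C–O bond gives TsO⁻ and a secondary carbocation.
Step 2: A 1,2-hydride shift from the adjacent sec-butyl carbon moves the positive charge from the secondary centre to an adjacent carbon, generating a more stable tertiary carbocation.
Step 3: A water molecule (solvent) deprotonates a β-carbon; as the C–H bond breaks, those electrons form the new alkene π bond.
Total: 3 elementary steps.

3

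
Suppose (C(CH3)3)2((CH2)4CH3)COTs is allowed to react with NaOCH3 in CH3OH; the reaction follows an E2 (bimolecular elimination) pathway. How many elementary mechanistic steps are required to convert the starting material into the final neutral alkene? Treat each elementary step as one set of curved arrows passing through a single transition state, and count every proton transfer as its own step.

1

Step 1: The strong base CH3O⁻ removes a β-hydrogen; in the same concerted event the electrons of the breaking C–H bond form the new π(C=C) bond and the C–O σ-bond breaks, expelling TsO⁻. Anti-periplanar geometry; one transition state.
Total: 1 elementary step.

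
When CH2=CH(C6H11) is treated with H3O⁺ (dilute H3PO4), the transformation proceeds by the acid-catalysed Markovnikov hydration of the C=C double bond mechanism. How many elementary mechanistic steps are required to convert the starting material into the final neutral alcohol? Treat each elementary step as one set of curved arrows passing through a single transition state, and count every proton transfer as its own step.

4

Step 1: Electrophilic addition begins with the π(C=C) electrons forming a bond to the proton of H3O⁺. Following Markovnikov's rule, the resulting cation is secondary. H2O is released.
Step 2: Carbocation rearrangement: a 1,2-hydride shift from the adjacent cyclohexyl carbon converts the initially-formed secondary cation into the more stable tertiary cation.
Step 3: Nucleophilic capture of the cation by H2O produces the protonated alcohol (an oxonium ion).
Step 4: Deprotonation of the oxonium ion by a water molecule delivers the neutral alcohol and regenerates the acid catalyst.
Total: 4 elementary steps.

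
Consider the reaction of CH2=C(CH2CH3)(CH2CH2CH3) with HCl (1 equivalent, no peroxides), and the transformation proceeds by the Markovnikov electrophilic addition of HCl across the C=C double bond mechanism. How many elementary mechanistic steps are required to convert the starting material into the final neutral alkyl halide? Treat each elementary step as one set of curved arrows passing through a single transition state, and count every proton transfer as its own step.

Step 1: Electrophilic addition begins with the π(C=C) electrons forming a bond to the proton of HCl. Following Markovnikov's rule, the resulting cation is tertiary. The H–Cl bond breaks heterolytically, releasing Cl⁻.
(No 1,2-shift: no single shift to an adjacent carbon would give a more stable cation.)
Step 2: The Cl⁻ anion donates a lone pair to the carbocation, forming the new C–Cl σ-bond and giving the neutral alkyl halide.
Total: 2 elementary steps.

2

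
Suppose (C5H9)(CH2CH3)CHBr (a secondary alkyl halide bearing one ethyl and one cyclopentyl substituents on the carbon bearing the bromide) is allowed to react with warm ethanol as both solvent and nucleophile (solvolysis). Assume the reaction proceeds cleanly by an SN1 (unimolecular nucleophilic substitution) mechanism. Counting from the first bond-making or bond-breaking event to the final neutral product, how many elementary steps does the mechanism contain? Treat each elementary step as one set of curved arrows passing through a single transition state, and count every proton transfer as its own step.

4

Step 1: Rate-determining heterolysis of the C–Br bond gives Br⁻ and a secondary carbocation.
Step 2: A 1,2-hydride shift from the adjacent cyclopentyl carbon moves the positive charge from the secondary centre to an adjacent carbon, generating a more stable tertiary carbocation.
Step 3: Nucleophilic capture: the oxygen of CH3CH2OH bonds to the cationic carbon, producing an oxonium-ion intermediate.
Step 4: A second solvent molecule removes the proton on oxygen, giving the neutral ether product.
Total: 4 elementary steps.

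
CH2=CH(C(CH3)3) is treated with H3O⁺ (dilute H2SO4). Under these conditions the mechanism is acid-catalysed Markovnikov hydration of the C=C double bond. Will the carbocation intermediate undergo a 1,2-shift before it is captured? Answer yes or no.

The first-formed carbocation is secondary.
The adjacent tert-butyl carbon has no hydrogen but bears methyl groups; migration of one methyl with its bonding pair (a 1,2-methyl shift) places the charge on a tertiary centre.
Tertiary is more stable than secondary, so the shift occurs.

yes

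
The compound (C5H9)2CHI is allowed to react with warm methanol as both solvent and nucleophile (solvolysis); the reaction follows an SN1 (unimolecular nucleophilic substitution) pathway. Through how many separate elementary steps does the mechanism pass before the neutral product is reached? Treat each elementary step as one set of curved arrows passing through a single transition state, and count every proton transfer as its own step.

4

Step 1: Unassisted departure of I⁻ (taking the C–I bonding pair) generates a secondary carbocation.
Step 2: A hydride (H with its bonding pair) migrates from the adjacent cyclopentyl carbon to the cationic centre — a 1,2-hydride shift — upgrading the secondary cation to a tertiary one.
Step 3: A lone pair on the oxygen of CH3OH attacks the carbocation, forming a new C–O σ-bond and an oxonium ion.
Step 4: Proton transfer from the O–H of the oxonium ion to a solvent molecule delivers the neutral ether.
Total: 4 elementary steps.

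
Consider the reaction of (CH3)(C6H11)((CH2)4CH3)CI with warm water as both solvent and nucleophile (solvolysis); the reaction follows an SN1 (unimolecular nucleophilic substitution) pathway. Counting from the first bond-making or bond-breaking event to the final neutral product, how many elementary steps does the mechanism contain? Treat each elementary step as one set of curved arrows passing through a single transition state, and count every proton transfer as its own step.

Step 1: The C–I bond breaks with both electrons going to the iodide; I⁻ leaves and a tertiary carbocation remains.
(No 1,2-shift: no single shift to an adjacent carbon would give a more stable cation.)
Step 2: Nucleophilic capture: the oxygen of H2O bonds to the cationic carbon, producing an oxonium-ion intermediate.
Step 3: Proton transfer from the O–H of the oxonium ion to a solvent molecule delivers the neutral alcohol.
Total: 3 elementary steps.

3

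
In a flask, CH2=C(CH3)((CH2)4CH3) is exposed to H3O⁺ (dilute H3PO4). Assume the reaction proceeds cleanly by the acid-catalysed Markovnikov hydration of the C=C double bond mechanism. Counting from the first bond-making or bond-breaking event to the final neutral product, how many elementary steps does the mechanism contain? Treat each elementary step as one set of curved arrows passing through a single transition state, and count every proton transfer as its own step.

3

Step 1: Protonation of the alkene by H3O⁺: the π bond acts as the nucleophile and picks up H⁺, giving the more stable (Markovnikov) tertiary carbocation. H2O is released.
(No 1,2-shift: no single shift to an adjacent carbon would give a more stable cation.)
Step 2: Water acts as the nucleophile: an oxygen lone pair bonds to the cationic carbon, giving an oxonium-ion intermediate.
Step 3: Deprotonation of the oxonium ion by a water molecule delivers the neutral alcohol and regenerates the acid catalyst.
Total: 3 elementary steps.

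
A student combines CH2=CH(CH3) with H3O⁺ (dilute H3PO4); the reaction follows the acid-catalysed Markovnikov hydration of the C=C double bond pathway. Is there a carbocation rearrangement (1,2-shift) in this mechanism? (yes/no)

The first-formed carbocation is secondary.
No single 1,2-shift to an adjacent carbon would produce a more-substituted cation than the one already present, so no rearrangement occurs.

no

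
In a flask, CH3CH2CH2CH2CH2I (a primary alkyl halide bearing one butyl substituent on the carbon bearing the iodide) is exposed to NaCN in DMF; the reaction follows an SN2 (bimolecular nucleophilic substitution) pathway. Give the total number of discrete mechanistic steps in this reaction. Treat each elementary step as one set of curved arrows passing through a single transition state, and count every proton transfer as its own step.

Step 1: CN⁻ attacks the back face of the α-carbon while I⁻ departs with the C–I bonding pair — a single concerted displacement through a pentacoordinate transition state.
Total: 1 elementary step.

1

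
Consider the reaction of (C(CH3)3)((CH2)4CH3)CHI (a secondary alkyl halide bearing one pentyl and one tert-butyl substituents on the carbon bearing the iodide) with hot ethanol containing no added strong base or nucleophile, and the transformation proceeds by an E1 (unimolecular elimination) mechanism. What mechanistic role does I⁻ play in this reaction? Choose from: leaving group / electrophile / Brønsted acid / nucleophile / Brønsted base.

Step 1: The C–I bond breaks with both electrons going to the iodide; I⁻ leaves and a secondary carbocation remains.
I⁻ departs with both electrons of the breaking σ-bond — that is the definition of a leaving group.

leaving group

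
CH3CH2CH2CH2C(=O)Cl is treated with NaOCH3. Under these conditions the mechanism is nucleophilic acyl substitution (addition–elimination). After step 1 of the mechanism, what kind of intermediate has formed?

Step 1: CH3O⁻ adds to the carbonyl carbon; the C=O π electrons shift onto oxygen and a tetrahedral alkoxide intermediate forms.
After step 1 the species present is a tetrahedral intermediate.

tetrahedral intermediate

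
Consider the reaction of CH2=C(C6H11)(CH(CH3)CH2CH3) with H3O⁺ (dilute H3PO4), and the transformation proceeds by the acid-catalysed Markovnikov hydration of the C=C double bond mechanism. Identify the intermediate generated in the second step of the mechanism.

oxonium ion

Step 1: The π electrons of the C=C bond attack a proton of H3O⁺; Markovnikov addition places the new C–H on the less-substituted alkene carbon, so the positive charge ends up on the more-substituted carbon — a tertiary carbocation. H2O is released.
Step 2: Water acts as the nucleophile: an oxygen lone pair bonds to the cationic carbon, giving an oxonium-ion intermediate.
After step 2 the species present is an oxonium ion.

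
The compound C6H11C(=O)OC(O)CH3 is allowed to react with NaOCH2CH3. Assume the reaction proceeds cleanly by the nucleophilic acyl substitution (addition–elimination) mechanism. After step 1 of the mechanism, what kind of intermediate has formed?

tetrahedral intermediate

Step 1: Nucleophilic addition of CH3CH2O⁻ to the acyl carbon breaks the π(C=O) bond and yields a tetrahedral, anionic intermediate.
After step 1 the species present is a tetrahedral intermediate.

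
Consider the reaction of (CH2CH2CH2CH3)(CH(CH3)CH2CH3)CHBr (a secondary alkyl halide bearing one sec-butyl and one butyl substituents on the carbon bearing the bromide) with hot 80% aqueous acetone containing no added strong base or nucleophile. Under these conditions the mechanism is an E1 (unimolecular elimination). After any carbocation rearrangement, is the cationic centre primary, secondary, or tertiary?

Step 1: Rate-determining heterolysis of the C–Br bond gives Br⁻ and a secondary carbocation.
Step 2: A hydride (H with its bonding pair) migrates from the adjacent sec-butyl carbon to the cationic centre — a 1,2-hydride shift — upgrading the secondary cation to a tertiary one.
The cation rearranges from secondary to tertiary via a 1,2-hydride shift from the adjacent sec-butyl carbon; the tertiary cation is what reacts next.

tertiary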